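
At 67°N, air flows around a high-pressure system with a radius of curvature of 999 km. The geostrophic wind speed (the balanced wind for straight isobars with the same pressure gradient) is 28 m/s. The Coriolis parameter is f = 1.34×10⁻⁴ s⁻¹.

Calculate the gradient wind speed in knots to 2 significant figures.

78 knots

Around a high, pressure-gradient force acts outward with centrifugal, so Coriolis balances both:
fV = (1/ρ)|∂P/∂n| + V²/R  →  V² − fR·V + fR·V_g = 0
With fR = 1.34×10⁻⁴ × 999×10³ m = 134 m/s:
V = [fR − √((fR)² − 4 fR V_g)]/2 = [134 − √(134² − 4×134×28)]/2 = 39.9 m/s
Supergeostrophic (V > V_g = 28 m/s), as expected around a high.
Converting: 39.9 m/s × 1.944 = 78 knots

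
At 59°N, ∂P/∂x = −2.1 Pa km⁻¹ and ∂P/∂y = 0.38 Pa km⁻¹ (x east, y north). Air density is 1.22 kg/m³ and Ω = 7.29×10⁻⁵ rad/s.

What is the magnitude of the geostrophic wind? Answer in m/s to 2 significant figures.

14 m/s

Coriolis parameter at 59°N:
f = 2Ω sin φ = 2 × 7.29×10⁻⁵ × sin 59° = 1.25×10⁻⁴ s⁻¹
Component geostrophic relations (x east, y north):
u_g = −(1/(fρ)) ∂P/∂y,  v_g = (1/(fρ)) ∂P/∂x
u_g = −(0.38×10⁻³)/(1.25×10⁻⁴ × 1.22) = −2.49 m/s;  v_g = (−2.1×10⁻³)/(1.25×10⁻⁴ × 1.22) = −13.8 m/s
|V_g| = √(u_g² + v_g²) = 14.0 m/s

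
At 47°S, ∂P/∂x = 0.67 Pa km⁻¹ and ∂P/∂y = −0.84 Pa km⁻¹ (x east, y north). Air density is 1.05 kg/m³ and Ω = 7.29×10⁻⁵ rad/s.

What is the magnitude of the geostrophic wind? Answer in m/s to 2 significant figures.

Coriolis parameter at 47°S:
f = 2Ω sin φ = 2 × 7.29×10⁻⁵ × sin 47° = 1.07×10⁻⁴ s⁻¹
In the Southern Hemisphere f is negative: f = −1.07×10⁻⁴ s⁻¹.
Component geostrophic relations (x east, y north):
u_g = −(1/(fρ)) ∂P/∂y,  v_g = (1/(fρ)) ∂P/∂x
u_g = −(−0.84×10⁻³)/(−1.07×10⁻⁴ × 1.05) = −7.50 m/s;  v_g = (0.67×10⁻³)/(−1.07×10⁻⁴ × 1.05) = −5.98 m/s
|V_g| = √(u_g² + v_g²) = 9.60 m/s

9.6 m/s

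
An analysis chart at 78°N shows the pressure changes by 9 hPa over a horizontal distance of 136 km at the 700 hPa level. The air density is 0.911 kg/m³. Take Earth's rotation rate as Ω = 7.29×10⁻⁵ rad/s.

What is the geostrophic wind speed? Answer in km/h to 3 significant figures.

Coriolis parameter at 78°N:
f = 2Ω sin φ = 2 × 7.29×10⁻⁵ × sin 78° = 1.43×10⁻⁴ s⁻¹
Pressure gradient: |∂P/∂n| = 900 Pa / 136000 m = 6.62×10⁻³ Pa/m
Geostrophic balance (pressure-gradient force = Coriolis force):
V_g = (1/(fρ)) |∂P/∂n| = 6.62×10⁻³ / (1.43×10⁻⁴ × 0.911) = 50.9 m/s
Converting: 50.9 m/s × 3.6 = 183 km/h

183 km/h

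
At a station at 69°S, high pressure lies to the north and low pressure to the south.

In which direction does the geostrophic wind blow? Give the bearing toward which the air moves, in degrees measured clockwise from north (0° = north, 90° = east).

090°

The pressure-gradient force points toward the south (bearing 180°).
Geostrophic balance: in the Southern Hemisphere the Coriolis force deflects motion to the left, so the geostrophic wind blows 90° to the left of the pressure-gradient force (low pressure on the right).
Rotating 180° by 90° counterclockwise gives 090° — the wind blows toward the east.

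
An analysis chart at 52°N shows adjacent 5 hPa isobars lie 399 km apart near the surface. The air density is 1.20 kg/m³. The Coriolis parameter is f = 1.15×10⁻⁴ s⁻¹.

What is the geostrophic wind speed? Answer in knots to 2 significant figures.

Pressure gradient: |∂P/∂n| = 500 Pa / 399000 m = 1.25×10⁻³ Pa/m
Geostrophic balance (pressure-gradient force = Coriolis force):
V_g = (1/(fρ)) |∂P/∂n| = 1.25×10⁻³ / (1.15×10⁻⁴ × 1.20) = 9.08 m/s
Converting: 9.08 m/s × 1.944 = 18 knots

18 knots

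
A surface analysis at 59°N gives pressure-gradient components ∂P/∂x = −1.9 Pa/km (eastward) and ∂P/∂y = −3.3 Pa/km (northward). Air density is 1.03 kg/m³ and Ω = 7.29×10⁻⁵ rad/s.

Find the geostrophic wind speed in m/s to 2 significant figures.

30 m/s

Coriolis parameter at 59°N:
f = 2Ω sin φ = 2 × 7.29×10⁻⁵ × sin 59° = 1.25×10⁻⁴ s⁻¹
Component geostrophic relations (x east, y north):
u_g = −(1/(fρ)) ∂P/∂y,  v_g = (1/(fρ)) ∂P/∂x
u_g = −(−3.3×10⁻³)/(1.25×10⁻⁴ × 1.03) = 25.6 m/s;  v_g = (−1.9×10⁻³)/(1.25×10⁻⁴ × 1.03) = −14.8 m/s
|V_g| = √(u_g² + v_g²) = 29.6 m/s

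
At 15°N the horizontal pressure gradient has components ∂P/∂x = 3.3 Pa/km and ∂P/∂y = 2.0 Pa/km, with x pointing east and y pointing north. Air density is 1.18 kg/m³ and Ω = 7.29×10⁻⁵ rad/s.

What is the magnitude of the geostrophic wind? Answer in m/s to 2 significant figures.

Coriolis parameter at 15°N:
f = 2Ω sin φ = 2 × 7.29×10⁻⁵ × sin 15° = 3.77×10⁻⁵ s⁻¹
Component geostrophic relations (x east, y north):
u_g = −(1/(fρ)) ∂P/∂y,  v_g = (1/(fρ)) ∂P/∂x
u_g = −(2.0×10⁻³)/(3.77×10⁻⁵ × 1.18) = −44.9 m/s;  v_g = (3.3×10⁻³)/(3.77×10⁻⁵ × 1.18) = 74.1 m/s
|V_g| = √(u_g² + v_g²) = 86.7 m/s

87 m/s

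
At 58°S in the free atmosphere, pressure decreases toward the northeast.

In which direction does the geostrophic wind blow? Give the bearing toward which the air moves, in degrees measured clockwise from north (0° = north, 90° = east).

315°

The pressure-gradient force points toward the northeast (bearing 045°).
Geostrophic balance: in the Southern Hemisphere the Coriolis force deflects motion to the left, so the geostrophic wind blows 90° to the left of the pressure-gradient force (low pressure on the right).
Rotating 045° by 90° counterclockwise gives 315° — the wind blows toward the northwest.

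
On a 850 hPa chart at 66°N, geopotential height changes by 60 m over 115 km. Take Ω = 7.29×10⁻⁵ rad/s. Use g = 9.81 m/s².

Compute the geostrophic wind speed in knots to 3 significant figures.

74.7 knots

Coriolis parameter at 66°N:
f = 2Ω sin φ = 2 × 7.29×10⁻⁵ × sin 66° = 1.33×10⁻⁴ s⁻¹
Height gradient: |∂Z/∂n| = 60 m / 115000 m = 5.22×10⁻⁴
On a pressure surface, geostrophic balance gives V_g = (g/f)|∂Z/∂n|:
V_g = 9.81 × 5.22×10⁻⁴ / 1.33×10⁻⁴ = 38.4 m/s
Converting: 38.4 m/s × 1.944 = 74.7 knots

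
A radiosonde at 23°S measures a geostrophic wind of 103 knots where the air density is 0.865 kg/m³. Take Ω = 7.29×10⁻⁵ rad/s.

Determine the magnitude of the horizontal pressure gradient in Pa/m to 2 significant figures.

Coriolis parameter at 23°S:
f = 2Ω sin φ = 2 × 7.29×10⁻⁵ × sin 23° = 5.70×10⁻⁵ s⁻¹
Wind speed in SI: 103 knots = 53.0 m/s
Geostrophic balance rearranged: |∂P/∂n| = f ρ V_g
|∂P/∂n| = 5.70×10⁻⁵ × 0.865 × 53.0 = 2.61×10⁻³ Pa/m

2.6×10⁻³ Pa/m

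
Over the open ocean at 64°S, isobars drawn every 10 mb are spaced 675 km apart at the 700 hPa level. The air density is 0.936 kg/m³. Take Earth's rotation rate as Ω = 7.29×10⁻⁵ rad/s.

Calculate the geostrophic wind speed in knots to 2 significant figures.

Coriolis parameter at 64°S:
f = 2Ω sin φ = 2 × 7.29×10⁻⁵ × sin 64° = 1.31×10⁻⁴ s⁻¹
Pressure gradient: |∂P/∂n| = 1000 Pa / 675000 m = 1.48×10⁻³ Pa/m
Geostrophic balance (pressure-gradient force = Coriolis force):
V_g = (1/(fρ)) |∂P/∂n| = 1.48×10⁻³ / (1.31×10⁻⁴ × 0.936) = 12.1 m/s
Converting: 12.1 m/s × 1.944 = 23 knots

23 knots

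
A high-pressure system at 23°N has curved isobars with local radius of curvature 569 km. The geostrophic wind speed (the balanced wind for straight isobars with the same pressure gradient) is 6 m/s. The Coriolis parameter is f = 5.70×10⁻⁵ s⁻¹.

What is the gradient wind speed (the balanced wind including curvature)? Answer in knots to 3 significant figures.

15.4 knots

Around a high, pressure-gradient force acts outward with centrifugal, so Coriolis balances both:
fV = (1/ρ)|∂P/∂n| + V²/R  →  V² − fR·V + fR·V_g = 0
With fR = 5.70×10⁻⁵ × 569×10³ m = 32.4 m/s:
V = [fR − √((fR)² − 4 fR V_g)]/2 = [32.4 − √(32.4² − 4×32.4×6)]/2 = 7.95 m/s
Supergeostrophic (V > V_g = 6 m/s), as expected around a high.
Converting: 7.95 m/s × 1.944 = 15.4 knots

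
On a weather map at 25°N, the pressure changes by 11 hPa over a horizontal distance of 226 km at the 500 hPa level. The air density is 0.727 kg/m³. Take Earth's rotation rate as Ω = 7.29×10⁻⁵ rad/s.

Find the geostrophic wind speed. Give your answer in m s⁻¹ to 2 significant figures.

Coriolis parameter at 25°N:
f = 2Ω sin φ = 2 × 7.29×10⁻⁵ × sin 25° = 6.16×10⁻⁵ s⁻¹
Pressure gradient: |∂P/∂n| = 1100 Pa / 226000 m = 4.87×10⁻³ Pa/m
Geostrophic balance (pressure-gradient force = Coriolis force):
V_g = (1/(fρ)) |∂P/∂n| = 4.87×10⁻³ / (6.16×10⁻⁵ × 0.727) = 109 m/s

110 m s⁻¹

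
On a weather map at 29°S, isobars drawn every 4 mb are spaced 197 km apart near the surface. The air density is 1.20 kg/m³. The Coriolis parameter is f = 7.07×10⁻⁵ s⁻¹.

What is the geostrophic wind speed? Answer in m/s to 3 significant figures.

Pressure gradient: |∂P/∂n| = 400 Pa / 197000 m = 2.03×10⁻³ Pa/m
Geostrophic balance (pressure-gradient force = Coriolis force):
V_g = (1/(fρ)) |∂P/∂n| = 2.03×10⁻³ / (7.07×10⁻⁵ × 1.20) = 23.9 m/s

23.9 m/s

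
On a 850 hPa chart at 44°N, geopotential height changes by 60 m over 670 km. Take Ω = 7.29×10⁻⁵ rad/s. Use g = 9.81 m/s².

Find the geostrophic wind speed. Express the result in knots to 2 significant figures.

Coriolis parameter at 44°N:
f = 2Ω sin φ = 2 × 7.29×10⁻⁵ × sin 44° = 1.01×10⁻⁴ s⁻¹
Height gradient: |∂Z/∂n| = 60 m / 670000 m = 8.96×10⁻⁵
On a pressure surface, geostrophic balance gives V_g = (g/f)|∂Z/∂n|:
V_g = 9.81 × 8.96×10⁻⁵ / 1.01×10⁻⁴ = 8.67 m/s
Converting: 8.67 m/s × 1.944 = 17 knots

17 knots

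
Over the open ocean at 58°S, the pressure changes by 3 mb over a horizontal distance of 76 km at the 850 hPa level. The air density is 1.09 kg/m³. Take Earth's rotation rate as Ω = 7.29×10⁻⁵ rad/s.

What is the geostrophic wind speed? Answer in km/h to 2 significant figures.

Coriolis parameter at 58°S:
f = 2Ω sin φ = 2 × 7.29×10⁻⁵ × sin 58° = 1.24×10⁻⁴ s⁻¹
Pressure gradient: |∂P/∂n| = 300 Pa / 76000 m = 3.95×10⁻³ Pa/m
Geostrophic balance (pressure-gradient force = Coriolis force):
V_g = (1/(fρ)) |∂P/∂n| = 3.95×10⁻³ / (1.24×10⁻⁴ × 1.09) = 29.3 m/s
Converting: 29.3 m/s × 3.6 = 110 km/h

110 km/h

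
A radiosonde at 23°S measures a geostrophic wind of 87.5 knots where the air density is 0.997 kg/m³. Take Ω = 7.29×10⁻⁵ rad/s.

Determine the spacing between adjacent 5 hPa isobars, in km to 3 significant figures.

196 km

Coriolis parameter at 23°S:
f = 2Ω sin φ = 2 × 7.29×10⁻⁵ × sin 23° = 5.70×10⁻⁵ s⁻¹
Wind speed in SI: 87.5 knots = 45.0 m/s
Geostrophic balance rearranged: |∂P/∂n| = f ρ V_g
|∂P/∂n| = 5.70×10⁻⁵ × 0.997 × 45.0 = 2.56×10⁻³ Pa/m
Isobar spacing: Δn = ΔP/|∂P/∂n| = 500 Pa / 2.56×10⁻³ Pa/m = 195566 m ≈ 196 km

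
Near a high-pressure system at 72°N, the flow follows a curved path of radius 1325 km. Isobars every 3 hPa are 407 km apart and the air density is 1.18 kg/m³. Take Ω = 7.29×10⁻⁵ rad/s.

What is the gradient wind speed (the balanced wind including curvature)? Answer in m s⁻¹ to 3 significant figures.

Coriolis parameter at 72°N:
f = 2Ω sin φ = 2 × 7.29×10⁻⁵ × sin 72° = 1.39×10⁻⁴ s⁻¹
Pressure gradient: |∂P/∂n| = 300 Pa / 407000 m = 7.37×10⁻⁴ Pa/m
Geostrophic speed: V_g = |∂P/∂n|/(fρ) = 7.37×10⁻⁴/(1.39×10⁻⁴ × 1.18) = 4.50 m/s
Around a high, pressure-gradient force acts outward with centrifugal, so Coriolis balances both:
fV = (1/ρ)|∂P/∂n| + V²/R  →  V² − fR·V + fR·V_g = 0
With fR = 1.39×10⁻⁴ × 1325×10³ m = 184 m/s:
V = [fR − √((fR)² − 4 fR V_g)]/2 = [184 − √(184² − 4×184×4.5)]/2 = 4.62 m/s
Supergeostrophic (V > V_g = 4.5 m/s), as expected around a high.

4.62 m s⁻¹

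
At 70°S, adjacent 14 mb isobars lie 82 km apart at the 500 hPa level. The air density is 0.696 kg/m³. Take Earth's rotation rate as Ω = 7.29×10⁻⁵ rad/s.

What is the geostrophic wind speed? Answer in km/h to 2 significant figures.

Coriolis parameter at 70°S:
f = 2Ω sin φ = 2 × 7.29×10⁻⁵ × sin 70° = 1.37×10⁻⁴ s⁻¹
Pressure gradient: |∂P/∂n| = 1400 Pa / 82000 m = 1.71×10⁻² Pa/m
Geostrophic balance (pressure-gradient force = Coriolis force):
V_g = (1/(fρ)) |∂P/∂n| = 1.71×10⁻² / (1.37×10⁻⁴ × 0.696) = 179 m/s
Converting: 179 m/s × 3.6 = 640 km/h

640 km/h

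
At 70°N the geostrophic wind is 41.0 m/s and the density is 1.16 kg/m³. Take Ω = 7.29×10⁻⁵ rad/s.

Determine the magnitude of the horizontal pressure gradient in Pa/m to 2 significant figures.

Coriolis parameter at 70°N:
f = 2Ω sin φ = 2 × 7.29×10⁻⁵ × sin 70° = 1.37×10⁻⁴ s⁻¹
Geostrophic balance rearranged: |∂P/∂n| = f ρ V_g
|∂P/∂n| = 1.37×10⁻⁴ × 1.16 × 41.0 = 6.52×10⁻³ Pa/m

6.5×10⁻³ Pa/m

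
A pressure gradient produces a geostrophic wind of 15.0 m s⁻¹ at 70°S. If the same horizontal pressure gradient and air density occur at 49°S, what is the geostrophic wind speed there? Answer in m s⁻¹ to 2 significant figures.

With the same pressure gradient and density, V_g ∝ 1/f ∝ 1/sin φ.
V₂ = V₁ · sin φ₁ / sin φ₂ = 15.0 × sin 70° / sin 49°
V₂ = 15.0 × 0.9397/0.7547 = 19 m s⁻¹

19 m s⁻¹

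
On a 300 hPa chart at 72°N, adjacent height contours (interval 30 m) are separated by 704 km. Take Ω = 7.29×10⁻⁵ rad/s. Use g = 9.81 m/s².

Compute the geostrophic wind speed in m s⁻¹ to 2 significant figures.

Coriolis parameter at 72°N:
f = 2Ω sin φ = 2 × 7.29×10⁻⁵ × sin 72° = 1.39×10⁻⁴ s⁻¹
Height gradient: |∂Z/∂n| = 30 m / 704000 m = 4.26×10⁻⁵
On a pressure surface, geostrophic balance gives V_g = (g/f)|∂Z/∂n|:
V_g = 9.81 × 4.26×10⁻⁵ / 1.39×10⁻⁴ = 3.01 m/s

3.0 m s⁻¹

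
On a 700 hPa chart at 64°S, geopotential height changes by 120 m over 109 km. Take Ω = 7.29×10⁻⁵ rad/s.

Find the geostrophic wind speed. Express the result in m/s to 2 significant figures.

82 m/s

Coriolis parameter at 64°S:
f = 2Ω sin φ = 2 × 7.29×10⁻⁵ × sin 64° = 1.31×10⁻⁴ s⁻¹
Height gradient: |∂Z/∂n| = 120 m / 109000 m = 1.10×10⁻³
On a pressure surface, geostrophic balance gives V_g = (g/f)|∂Z/∂n|:
V_g = 9.81 × 1.10×10⁻³ / 1.31×10⁻⁴ = 82.4 m/s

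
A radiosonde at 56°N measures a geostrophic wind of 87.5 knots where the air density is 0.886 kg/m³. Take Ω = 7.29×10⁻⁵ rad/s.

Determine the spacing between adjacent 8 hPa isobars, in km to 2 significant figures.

Coriolis parameter at 56°N:
f = 2Ω sin φ = 2 × 7.29×10⁻⁵ × sin 56° = 1.21×10⁻⁴ s⁻¹
Wind speed in SI: 87.5 knots = 45.0 m/s
Geostrophic balance rearranged: |∂P/∂n| = f ρ V_g
|∂P/∂n| = 1.21×10⁻⁴ × 0.886 × 45.0 = 4.82×10⁻³ Pa/m
Isobar spacing: Δn = ΔP/|∂P/∂n| = 800 Pa / 4.82×10⁻³ Pa/m = 165950 m ≈ 170 km

170 km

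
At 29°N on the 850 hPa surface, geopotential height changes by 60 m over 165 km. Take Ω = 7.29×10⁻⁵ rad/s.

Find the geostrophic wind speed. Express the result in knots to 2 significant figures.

98 knots

Coriolis parameter at 29°N:
f = 2Ω sin φ = 2 × 7.29×10⁻⁵ × sin 29° = 7.07×10⁻⁵ s⁻¹
Height gradient: |∂Z/∂n| = 60 m / 165000 m = 3.64×10⁻⁴
On a pressure surface, geostrophic balance gives V_g = (g/f)|∂Z/∂n|:
V_g = 9.81 × 3.64×10⁻⁴ / 7.07×10⁻⁵ = 50.5 m/s
Converting: 50.5 m/s × 1.944 = 98 knots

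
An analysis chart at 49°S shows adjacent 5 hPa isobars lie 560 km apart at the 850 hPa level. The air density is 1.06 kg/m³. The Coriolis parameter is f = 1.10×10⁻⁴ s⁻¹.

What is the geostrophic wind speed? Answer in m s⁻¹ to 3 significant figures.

7.66 m s⁻¹

Pressure gradient: |∂P/∂n| = 500 Pa / 560000 m = 8.93×10⁻⁴ Pa/m
Geostrophic balance (pressure-gradient force = Coriolis force):
V_g = (1/(fρ)) |∂P/∂n| = 8.93×10⁻⁴ / (1.10×10⁻⁴ × 1.06) = 7.66 m/s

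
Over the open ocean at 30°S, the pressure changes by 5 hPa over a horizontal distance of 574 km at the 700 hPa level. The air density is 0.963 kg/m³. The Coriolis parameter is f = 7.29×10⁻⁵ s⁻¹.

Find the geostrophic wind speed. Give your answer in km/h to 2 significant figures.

Pressure gradient: |∂P/∂n| = 500 Pa / 574000 m = 8.71×10⁻⁴ Pa/m
Geostrophic balance (pressure-gradient force = Coriolis force):
V_g = (1/(fρ)) |∂P/∂n| = 8.71×10⁻⁴ / (7.29×10⁻⁵ × 0.963) = 12.4 m/s
Converting: 12.4 m/s × 3.6 = 45 km/h

45 km/h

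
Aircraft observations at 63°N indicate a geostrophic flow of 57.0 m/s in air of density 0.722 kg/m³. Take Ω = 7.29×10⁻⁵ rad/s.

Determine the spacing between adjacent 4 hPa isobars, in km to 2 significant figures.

Coriolis parameter at 63°N:
f = 2Ω sin φ = 2 × 7.29×10⁻⁵ × sin 63° = 1.30×10⁻⁴ s⁻¹
Geostrophic balance rearranged: |∂P/∂n| = f ρ V_g
|∂P/∂n| = 1.30×10⁻⁴ × 0.722 × 57.0 = 5.35×10⁻³ Pa/m
Isobar spacing: Δn = ΔP/|∂P/∂n| = 400 Pa / 5.35×10⁻³ Pa/m = 74819 m ≈ 75 km

75 km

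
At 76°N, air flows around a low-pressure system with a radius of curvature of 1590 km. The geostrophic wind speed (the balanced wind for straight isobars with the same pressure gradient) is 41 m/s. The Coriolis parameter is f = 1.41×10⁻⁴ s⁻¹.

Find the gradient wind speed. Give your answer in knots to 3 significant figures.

68.8 knots

Around a low, centrifugal force acts outward with Coriolis, so pressure-gradient force balances both:
(1/ρ)|∂P/∂n| = fV + V²/R  →  V² + fR·V − fR·V_g = 0
With fR = 1.41×10⁻⁴ × 1590×10³ m = 224 m/s:
V = [−fR + √((fR)² + 4 fR V_g)]/2 = [−224 + √(224² + 4×224×41)]/2 = 35.4 m/s
Subgeostrophic (V < V_g = 41 m/s), as expected around a low.
Converting: 35.4 m/s × 1.944 = 68.8 knots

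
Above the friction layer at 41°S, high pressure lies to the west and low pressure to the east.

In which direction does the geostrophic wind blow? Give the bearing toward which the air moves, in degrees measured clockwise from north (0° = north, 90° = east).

The pressure-gradient force points toward the east (bearing 090°).
Geostrophic balance: in the Southern Hemisphere the Coriolis force deflects motion to the left, so the geostrophic wind blows 90° to the left of the pressure-gradient force (low pressure on the right).
Rotating 090° by 90° counterclockwise gives 000° — the wind blows toward the north.

000°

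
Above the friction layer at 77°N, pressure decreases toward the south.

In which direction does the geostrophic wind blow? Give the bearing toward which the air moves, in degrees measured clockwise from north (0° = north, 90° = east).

270°

The pressure-gradient force points toward the south (bearing 180°).
Geostrophic balance: in the Northern Hemisphere the Coriolis force deflects motion to the right, so the geostrophic wind blows 90° to the right of the pressure-gradient force (low pressure on the left).
Rotating 180° by 90° clockwise gives 270° — the wind blows toward the west.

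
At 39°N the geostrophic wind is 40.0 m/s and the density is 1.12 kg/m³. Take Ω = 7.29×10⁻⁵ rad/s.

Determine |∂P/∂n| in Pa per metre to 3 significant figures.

4.11×10⁻³ Pa/m

Coriolis parameter at 39°N:
f = 2Ω sin φ = 2 × 7.29×10⁻⁵ × sin 39° = 9.18×10⁻⁵ s⁻¹
Geostrophic balance rearranged: |∂P/∂n| = f ρ V_g
|∂P/∂n| = 9.18×10⁻⁵ × 1.12 × 40.0 = 4.11×10⁻³ Pa/m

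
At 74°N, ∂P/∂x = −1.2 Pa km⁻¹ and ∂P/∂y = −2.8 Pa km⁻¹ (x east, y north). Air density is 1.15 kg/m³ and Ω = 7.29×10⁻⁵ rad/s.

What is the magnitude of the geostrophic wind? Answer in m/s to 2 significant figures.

19 m/s

Coriolis parameter at 74°N:
f = 2Ω sin φ = 2 × 7.29×10⁻⁵ × sin 74° = 1.40×10⁻⁴ s⁻¹
Component geostrophic relations (x east, y north):
u_g = −(1/(fρ)) ∂P/∂y,  v_g = (1/(fρ)) ∂P/∂x
u_g = −(−2.8×10⁻³)/(1.40×10⁻⁴ × 1.15) = 17.4 m/s;  v_g = (−1.2×10⁻³)/(1.40×10⁻⁴ × 1.15) = −7.45 m/s
|V_g| = √(u_g² + v_g²) = 18.9 m/s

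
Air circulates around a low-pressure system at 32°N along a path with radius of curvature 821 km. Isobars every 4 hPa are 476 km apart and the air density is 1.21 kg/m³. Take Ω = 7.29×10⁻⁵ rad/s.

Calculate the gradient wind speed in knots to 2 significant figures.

Coriolis parameter at 32°N:
f = 2Ω sin φ = 2 × 7.29×10⁻⁵ × sin 32° = 7.73×10⁻⁵ s⁻¹
Pressure gradient: |∂P/∂n| = 400 Pa / 476000 m = 8.40×10⁻⁴ Pa/m
Geostrophic speed: V_g = |∂P/∂n|/(fρ) = 8.40×10⁻⁴/(7.73×10⁻⁵ × 1.21) = 8.99 m/s
Around a low, centrifugal force acts outward with Coriolis, so pressure-gradient force balances both:
(1/ρ)|∂P/∂n| = fV + V²/R  →  V² + fR·V − fR·V_g = 0
With fR = 7.73×10⁻⁵ × 821×10³ m = 63.4 m/s:
V = [−fR + √((fR)² + 4 fR V_g)]/2 = [−63.4 + √(63.4² + 4×63.4×8.99)]/2 = 7.98 m/s
Subgeostrophic (V < V_g = 8.99 m/s), as expected around a low.
Converting: 7.98 m/s × 1.944 = 16 knots

16 knots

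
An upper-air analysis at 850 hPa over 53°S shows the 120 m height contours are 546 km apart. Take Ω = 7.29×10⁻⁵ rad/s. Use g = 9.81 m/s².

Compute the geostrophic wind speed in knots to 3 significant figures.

36.0 knots

Coriolis parameter at 53°S:
f = 2Ω sin φ = 2 × 7.29×10⁻⁵ × sin 53° = 1.16×10⁻⁴ s⁻¹
Height gradient: |∂Z/∂n| = 120 m / 546000 m = 2.20×10⁻⁴
On a pressure surface, geostrophic balance gives V_g = (g/f)|∂Z/∂n|:
V_g = 9.81 × 2.20×10⁻⁴ / 1.16×10⁻⁴ = 18.5 m/s
Converting: 18.5 m/s × 1.944 = 36.0 knots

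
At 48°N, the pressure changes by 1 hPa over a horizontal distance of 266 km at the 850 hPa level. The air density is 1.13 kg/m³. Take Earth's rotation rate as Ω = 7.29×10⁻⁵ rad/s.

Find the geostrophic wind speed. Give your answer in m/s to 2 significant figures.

Coriolis parameter at 48°N:
f = 2Ω sin φ = 2 × 7.29×10⁻⁵ × sin 48° = 1.08×10⁻⁴ s⁻¹
Pressure gradient: |∂P/∂n| = 100 Pa / 266000 m = 3.76×10⁻⁴ Pa/m
Geostrophic balance (pressure-gradient force = Coriolis force):
V_g = (1/(fρ)) |∂P/∂n| = 3.76×10⁻⁴ / (1.08×10⁻⁴ × 1.13) = 3.07 m/s

3.1 m/s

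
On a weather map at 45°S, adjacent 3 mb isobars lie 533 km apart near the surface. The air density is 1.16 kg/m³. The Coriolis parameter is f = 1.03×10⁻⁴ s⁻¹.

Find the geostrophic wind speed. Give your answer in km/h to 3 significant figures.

17.0 km/h

Pressure gradient: |∂P/∂n| = 300 Pa / 533000 m = 5.63×10⁻⁴ Pa/m
Geostrophic balance (pressure-gradient force = Coriolis force):
V_g = (1/(fρ)) |∂P/∂n| = 5.63×10⁻⁴ / (1.03×10⁻⁴ × 1.16) = 4.71 m/s
Converting: 4.71 m/s × 3.6 = 17.0 km/h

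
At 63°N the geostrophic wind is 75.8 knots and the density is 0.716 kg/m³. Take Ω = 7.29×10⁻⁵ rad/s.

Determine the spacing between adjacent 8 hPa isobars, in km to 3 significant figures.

Coriolis parameter at 63°N:
f = 2Ω sin φ = 2 × 7.29×10⁻⁵ × sin 63° = 1.30×10⁻⁴ s⁻¹
Wind speed in SI: 75.8 knots = 39.0 m/s
Geostrophic balance rearranged: |∂P/∂n| = f ρ V_g
|∂P/∂n| = 1.30×10⁻⁴ × 0.716 × 39.0 = 3.63×10⁻³ Pa/m
Isobar spacing: Δn = ΔP/|∂P/∂n| = 800 Pa / 3.63×10⁻³ Pa/m = 220562 m ≈ 221 km

221 km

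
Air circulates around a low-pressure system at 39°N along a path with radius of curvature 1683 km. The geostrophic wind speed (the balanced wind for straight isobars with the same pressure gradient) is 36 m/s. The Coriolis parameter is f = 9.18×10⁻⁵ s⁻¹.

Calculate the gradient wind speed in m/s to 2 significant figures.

30 m/s

Around a low, centrifugal force acts outward with Coriolis, so pressure-gradient force balances both:
(1/ρ)|∂P/∂n| = fV + V²/R  →  V² + fR·V − fR·V_g = 0
With fR = 9.18×10⁻⁵ × 1683×10³ m = 154 m/s:
V = [−fR + √((fR)² + 4 fR V_g)]/2 = [−154 + √(154² + 4×154×36)]/2 = 30.1 m/s
Subgeostrophic (V < V_g = 36 m/s), as expected around a low.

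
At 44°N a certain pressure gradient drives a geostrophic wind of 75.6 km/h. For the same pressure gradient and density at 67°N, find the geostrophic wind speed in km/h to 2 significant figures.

57 km/h

With the same pressure gradient and density, V_g ∝ 1/f ∝ 1/sin φ.
V₂ = V₁ · sin φ₁ / sin φ₂ = 75.6 × sin 44° / sin 67°
V₂ = 75.6 × 0.6947/0.9205 = 57 km/h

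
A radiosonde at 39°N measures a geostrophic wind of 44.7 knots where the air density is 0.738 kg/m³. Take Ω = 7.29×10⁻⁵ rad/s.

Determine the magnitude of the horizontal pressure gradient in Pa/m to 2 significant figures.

1.6×10⁻³ Pa/m

Coriolis parameter at 39°N:
f = 2Ω sin φ = 2 × 7.29×10⁻⁵ × sin 39° = 9.18×10⁻⁵ s⁻¹
Wind speed in SI: 44.7 knots = 23.0 m/s
Geostrophic balance rearranged: |∂P/∂n| = f ρ V_g
|∂P/∂n| = 9.18×10⁻⁵ × 0.738 × 23.0 = 1.56×10⁻³ Pa/m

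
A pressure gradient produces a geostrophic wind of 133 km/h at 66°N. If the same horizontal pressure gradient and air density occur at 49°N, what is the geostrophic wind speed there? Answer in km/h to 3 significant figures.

With the same pressure gradient and density, V_g ∝ 1/f ∝ 1/sin φ.
V₂ = V₁ · sin φ₁ / sin φ₂ = 133 × sin 66° / sin 49°
V₂ = 133 × 0.9135/0.7547 = 161 km/h

161 km/h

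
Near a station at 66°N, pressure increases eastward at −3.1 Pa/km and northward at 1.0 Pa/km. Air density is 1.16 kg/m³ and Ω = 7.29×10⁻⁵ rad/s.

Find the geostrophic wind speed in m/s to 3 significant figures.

21.1 m/s

Coriolis parameter at 66°N:
f = 2Ω sin φ = 2 × 7.29×10⁻⁵ × sin 66° = 1.33×10⁻⁴ s⁻¹
Component geostrophic relations (x east, y north):
u_g = −(1/(fρ)) ∂P/∂y,  v_g = (1/(fρ)) ∂P/∂x
u_g = −(1.0×10⁻³)/(1.33×10⁻⁴ × 1.16) = −6.47 m/s;  v_g = (−3.1×10⁻³)/(1.33×10⁻⁴ × 1.16) = −20.1 m/s
|V_g| = √(u_g² + v_g²) = 21.1 m/s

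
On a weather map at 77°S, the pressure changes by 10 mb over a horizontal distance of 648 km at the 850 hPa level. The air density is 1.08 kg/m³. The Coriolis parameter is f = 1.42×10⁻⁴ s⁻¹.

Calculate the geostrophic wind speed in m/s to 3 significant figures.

Pressure gradient: |∂P/∂n| = 1000 Pa / 648000 m = 1.54×10⁻³ Pa/m
Geostrophic balance (pressure-gradient force = Coriolis force):
V_g = (1/(fρ)) |∂P/∂n| = 1.54×10⁻³ / (1.42×10⁻⁴ × 1.08) = 10.1 m/s

10.1 m/s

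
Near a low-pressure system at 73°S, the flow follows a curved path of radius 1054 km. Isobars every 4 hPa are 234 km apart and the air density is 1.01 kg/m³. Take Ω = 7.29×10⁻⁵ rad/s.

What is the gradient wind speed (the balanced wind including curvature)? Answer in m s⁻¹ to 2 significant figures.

11 m s⁻¹

Coriolis parameter at 73°S:
f = 2Ω sin φ = 2 × 7.29×10⁻⁵ × sin 73° = 1.39×10⁻⁴ s⁻¹
Pressure gradient: |∂P/∂n| = 400 Pa / 234000 m = 1.71×10⁻³ Pa/m
Geostrophic speed: V_g = |∂P/∂n|/(fρ) = 1.71×10⁻³/(1.39×10⁻⁴ × 1.01) = 12.1 m/s
Around a low, centrifugal force acts outward with Coriolis, so pressure-gradient force balances both:
(1/ρ)|∂P/∂n| = fV + V²/R  →  V² + fR·V − fR·V_g = 0
With fR = 1.39×10⁻⁴ × 1054×10³ m = 147 m/s:
V = [−fR + √((fR)² + 4 fR V_g)]/2 = [−147 + √(147² + 4×147×12.1)]/2 = 11.3 m/s
Subgeostrophic (V < V_g = 12.1 m/s), as expected around a low.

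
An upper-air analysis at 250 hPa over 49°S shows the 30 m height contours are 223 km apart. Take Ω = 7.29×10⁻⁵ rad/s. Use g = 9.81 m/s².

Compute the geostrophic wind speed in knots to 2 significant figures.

23 knots

Coriolis parameter at 49°S:
f = 2Ω sin φ = 2 × 7.29×10⁻⁵ × sin 49° = 1.10×10⁻⁴ s⁻¹
Height gradient: |∂Z/∂n| = 30 m / 223000 m = 1.35×10⁻⁴
On a pressure surface, geostrophic balance gives V_g = (g/f)|∂Z/∂n|:
V_g = 9.81 × 1.35×10⁻⁴ / 1.10×10⁻⁴ = 12.0 m/s
Converting: 12.0 m/s × 1.944 = 23 knots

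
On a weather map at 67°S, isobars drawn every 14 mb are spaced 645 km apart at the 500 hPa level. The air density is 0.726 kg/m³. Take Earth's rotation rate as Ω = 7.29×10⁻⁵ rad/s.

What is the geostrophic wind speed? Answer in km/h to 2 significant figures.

80 km/h

Coriolis parameter at 67°S:
f = 2Ω sin φ = 2 × 7.29×10⁻⁵ × sin 67° = 1.34×10⁻⁴ s⁻¹
Pressure gradient: |∂P/∂n| = 1400 Pa / 645000 m = 2.17×10⁻³ Pa/m
Geostrophic balance (pressure-gradient force = Coriolis force):
V_g = (1/(fρ)) |∂P/∂n| = 2.17×10⁻³ / (1.34×10⁻⁴ × 0.726) = 22.3 m/s
Converting: 22.3 m/s × 3.6 = 80 km/h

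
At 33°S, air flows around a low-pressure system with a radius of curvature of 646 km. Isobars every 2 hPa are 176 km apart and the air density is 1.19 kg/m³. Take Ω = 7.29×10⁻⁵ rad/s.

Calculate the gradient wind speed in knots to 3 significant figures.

Coriolis parameter at 33°S:
f = 2Ω sin φ = 2 × 7.29×10⁻⁵ × sin 33° = 7.94×10⁻⁵ s⁻¹
Pressure gradient: |∂P/∂n| = 200 Pa / 176000 m = 1.14×10⁻³ Pa/m
Geostrophic speed: V_g = |∂P/∂n|/(fρ) = 1.14×10⁻³/(7.94×10⁻⁵ × 1.19) = 12.0 m/s
Around a low, centrifugal force acts outward with Coriolis, so pressure-gradient force balances both:
(1/ρ)|∂P/∂n| = fV + V²/R  →  V² + fR·V − fR·V_g = 0
With fR = 7.94×10⁻⁵ × 646×10³ m = 51.3 m/s:
V = [−fR + √((fR)² + 4 fR V_g)]/2 = [−51.3 + √(51.3² + 4×51.3×12)]/2 = 10.1 m/s
Subgeostrophic (V < V_g = 12 m/s), as expected around a low.
Converting: 10.1 m/s × 1.944 = 19.5 knots

19.5 knots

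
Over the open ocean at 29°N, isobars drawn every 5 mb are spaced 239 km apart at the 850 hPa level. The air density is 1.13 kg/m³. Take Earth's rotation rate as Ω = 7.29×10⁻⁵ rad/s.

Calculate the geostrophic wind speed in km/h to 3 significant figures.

94.3 km/h

Coriolis parameter at 29°N:
f = 2Ω sin φ = 2 × 7.29×10⁻⁵ × sin 29° = 7.07×10⁻⁵ s⁻¹
Pressure gradient: |∂P/∂n| = 500 Pa / 239000 m = 2.09×10⁻³ Pa/m
Geostrophic balance (pressure-gradient force = Coriolis force):
V_g = (1/(fρ)) |∂P/∂n| = 2.09×10⁻³ / (7.07×10⁻⁵ × 1.13) = 26.2 m/s
Converting: 26.2 m/s × 3.6 = 94.3 km/h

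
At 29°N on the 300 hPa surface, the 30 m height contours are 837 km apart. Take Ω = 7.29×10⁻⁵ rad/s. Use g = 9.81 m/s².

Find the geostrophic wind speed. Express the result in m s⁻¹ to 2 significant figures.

5.0 m s⁻¹

Coriolis parameter at 29°N:
f = 2Ω sin φ = 2 × 7.29×10⁻⁵ × sin 29° = 7.07×10⁻⁵ s⁻¹
Height gradient: |∂Z/∂n| = 30 m / 837000 m = 3.58×10⁻⁵
On a pressure surface, geostrophic balance gives V_g = (g/f)|∂Z/∂n|:
V_g = 9.81 × 3.58×10⁻⁵ / 7.07×10⁻⁵ = 4.97 m/s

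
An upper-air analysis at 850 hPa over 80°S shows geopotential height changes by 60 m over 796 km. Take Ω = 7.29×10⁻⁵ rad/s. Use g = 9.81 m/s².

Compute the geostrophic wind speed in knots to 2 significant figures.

Coriolis parameter at 80°S:
f = 2Ω sin φ = 2 × 7.29×10⁻⁵ × sin 80° = 1.44×10⁻⁴ s⁻¹
Height gradient: |∂Z/∂n| = 60 m / 796000 m = 7.54×10⁻⁵
On a pressure surface, geostrophic balance gives V_g = (g/f)|∂Z/∂n|:
V_g = 9.81 × 7.54×10⁻⁵ / 1.44×10⁻⁴ = 5.15 m/s
Converting: 5.15 m/s × 1.944 = 10 knots

10 knots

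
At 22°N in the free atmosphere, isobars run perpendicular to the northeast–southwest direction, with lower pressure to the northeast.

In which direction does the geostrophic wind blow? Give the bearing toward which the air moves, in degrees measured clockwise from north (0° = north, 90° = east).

135°

The pressure-gradient force points toward the northeast (bearing 045°).
Geostrophic balance: in the Northern Hemisphere the Coriolis force deflects motion to the right, so the geostrophic wind blows 90° to the right of the pressure-gradient force (low pressure on the left).
Rotating 045° by 90° clockwise gives 135° — the wind blows toward the southeast.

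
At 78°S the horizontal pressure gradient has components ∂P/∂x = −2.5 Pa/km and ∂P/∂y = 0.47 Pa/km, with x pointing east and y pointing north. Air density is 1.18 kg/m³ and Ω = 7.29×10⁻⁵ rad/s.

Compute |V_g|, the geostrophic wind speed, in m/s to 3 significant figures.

15.1 m/s

Coriolis parameter at 78°S:
f = 2Ω sin φ = 2 × 7.29×10⁻⁵ × sin 78° = 1.43×10⁻⁴ s⁻¹
In the Southern Hemisphere f is negative: f = −1.43×10⁻⁴ s⁻¹.
Component geostrophic relations (x east, y north):
u_g = −(1/(fρ)) ∂P/∂y,  v_g = (1/(fρ)) ∂P/∂x
u_g = −(0.47×10⁻³)/(−1.43×10⁻⁴ × 1.18) = 2.79 m/s;  v_g = (−2.5×10⁻³)/(−1.43×10⁻⁴ × 1.18) = 14.9 m/s
|V_g| = √(u_g² + v_g²) = 15.1 m/s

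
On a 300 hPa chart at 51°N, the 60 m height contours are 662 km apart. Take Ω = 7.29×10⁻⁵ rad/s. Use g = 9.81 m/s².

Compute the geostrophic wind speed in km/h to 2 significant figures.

Coriolis parameter at 51°N:
f = 2Ω sin φ = 2 × 7.29×10⁻⁵ × sin 51° = 1.13×10⁻⁴ s⁻¹
Height gradient: |∂Z/∂n| = 60 m / 662000 m = 9.06×10⁻⁵
On a pressure surface, geostrophic balance gives V_g = (g/f)|∂Z/∂n|:
V_g = 9.81 × 9.06×10⁻⁵ / 1.13×10⁻⁴ = 7.85 m/s
Converting: 7.85 m/s × 3.6 = 28 km/h

28 km/h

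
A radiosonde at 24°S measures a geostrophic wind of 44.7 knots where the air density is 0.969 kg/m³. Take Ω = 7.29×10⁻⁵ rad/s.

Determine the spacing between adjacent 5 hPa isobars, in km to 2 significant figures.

380 km

Coriolis parameter at 24°S:
f = 2Ω sin φ = 2 × 7.29×10⁻⁵ × sin 24° = 5.93×10⁻⁵ s⁻¹
Wind speed in SI: 44.7 knots = 23.0 m/s
Geostrophic balance rearranged: |∂P/∂n| = f ρ V_g
|∂P/∂n| = 5.93×10⁻⁵ × 0.969 × 23.0 = 1.32×10⁻³ Pa/m
Isobar spacing: Δn = ΔP/|∂P/∂n| = 500 Pa / 1.32×10⁻³ Pa/m = 378381 m ≈ 380 km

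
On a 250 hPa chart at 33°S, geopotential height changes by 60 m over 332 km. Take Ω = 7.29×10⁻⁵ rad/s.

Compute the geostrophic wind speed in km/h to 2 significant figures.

Coriolis parameter at 33°S:
f = 2Ω sin φ = 2 × 7.29×10⁻⁵ × sin 33° = 7.94×10⁻⁵ s⁻¹
Height gradient: |∂Z/∂n| = 60 m / 332000 m = 1.81×10⁻⁴
On a pressure surface, geostrophic balance gives V_g = (g/f)|∂Z/∂n|:
V_g = 9.81 × 1.81×10⁻⁴ / 7.94×10⁻⁵ = 22.3 m/s
Converting: 22.3 m/s × 3.6 = 80 km/h

80 km/h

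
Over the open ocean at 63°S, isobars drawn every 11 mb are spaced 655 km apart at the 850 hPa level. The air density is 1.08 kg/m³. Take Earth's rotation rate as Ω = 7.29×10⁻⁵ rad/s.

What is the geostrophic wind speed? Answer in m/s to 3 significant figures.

Coriolis parameter at 63°S:
f = 2Ω sin φ = 2 × 7.29×10⁻⁵ × sin 63° = 1.30×10⁻⁴ s⁻¹
Pressure gradient: |∂P/∂n| = 1100 Pa / 655000 m = 1.68×10⁻³ Pa/m
Geostrophic balance (pressure-gradient force = Coriolis force):
V_g = (1/(fρ)) |∂P/∂n| = 1.68×10⁻³ / (1.30×10⁻⁴ × 1.08) = 12.0 m/s

12.0 m/s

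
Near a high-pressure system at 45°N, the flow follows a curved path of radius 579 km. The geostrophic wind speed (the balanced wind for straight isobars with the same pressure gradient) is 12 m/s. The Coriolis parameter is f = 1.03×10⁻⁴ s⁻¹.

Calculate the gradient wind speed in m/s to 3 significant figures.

16.6 m/s

Around a high, pressure-gradient force acts outward with centrifugal, so Coriolis balances both:
fV = (1/ρ)|∂P/∂n| + V²/R  →  V² − fR·V + fR·V_g = 0
With fR = 1.03×10⁻⁴ × 579×10³ m = 59.6 m/s:
V = [fR − √((fR)² − 4 fR V_g)]/2 = [59.6 − √(59.6² − 4×59.6×12)]/2 = 16.6 m/s
Supergeostrophic (V > V_g = 12 m/s), as expected around a high.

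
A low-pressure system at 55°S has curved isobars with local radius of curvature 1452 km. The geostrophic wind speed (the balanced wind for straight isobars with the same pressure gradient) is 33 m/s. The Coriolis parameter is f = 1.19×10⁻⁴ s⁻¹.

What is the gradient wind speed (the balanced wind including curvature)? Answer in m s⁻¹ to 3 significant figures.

28.3 m s⁻¹

Around a low, centrifugal force acts outward with Coriolis, so pressure-gradient force balances both:
(1/ρ)|∂P/∂n| = fV + V²/R  →  V² + fR·V − fR·V_g = 0
With fR = 1.19×10⁻⁴ × 1452×10³ m = 173 m/s:
V = [−fR + √((fR)² + 4 fR V_g)]/2 = [−173 + √(173² + 4×173×33)]/2 = 28.3 m/s
Subgeostrophic (V < V_g = 33 m/s), as expected around a low.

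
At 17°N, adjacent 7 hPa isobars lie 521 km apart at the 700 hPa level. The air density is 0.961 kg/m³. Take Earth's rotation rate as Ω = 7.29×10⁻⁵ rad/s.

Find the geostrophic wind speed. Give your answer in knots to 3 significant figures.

Coriolis parameter at 17°N:
f = 2Ω sin φ = 2 × 7.29×10⁻⁵ × sin 17° = 4.26×10⁻⁵ s⁻¹
Pressure gradient: |∂P/∂n| = 700 Pa / 521000 m = 1.34×10⁻³ Pa/m
Geostrophic balance (pressure-gradient force = Coriolis force):
V_g = (1/(fρ)) |∂P/∂n| = 1.34×10⁻³ / (4.26×10⁻⁵ × 0.961) = 32.8 m/s
Converting: 32.8 m/s × 1.944 = 63.8 knots

63.8 knots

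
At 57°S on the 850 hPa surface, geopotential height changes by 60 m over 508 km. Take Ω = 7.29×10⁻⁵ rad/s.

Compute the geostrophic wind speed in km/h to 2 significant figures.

Coriolis parameter at 57°S:
f = 2Ω sin φ = 2 × 7.29×10⁻⁵ × sin 57° = 1.22×10⁻⁴ s⁻¹
Height gradient: |∂Z/∂n| = 60 m / 508000 m = 1.18×10⁻⁴
On a pressure surface, geostrophic balance gives V_g = (g/f)|∂Z/∂n|:
V_g = 9.81 × 1.18×10⁻⁴ / 1.22×10⁻⁴ = 9.48 m/s
Converting: 9.48 m/s × 3.6 = 34 km/h

34 km/h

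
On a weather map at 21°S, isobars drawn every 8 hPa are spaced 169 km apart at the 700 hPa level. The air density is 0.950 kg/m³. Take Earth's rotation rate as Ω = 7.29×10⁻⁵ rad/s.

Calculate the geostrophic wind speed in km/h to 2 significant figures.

Coriolis parameter at 21°S:
f = 2Ω sin φ = 2 × 7.29×10⁻⁵ × sin 21° = 5.23×10⁻⁵ s⁻¹
Pressure gradient: |∂P/∂n| = 800 Pa / 169000 m = 4.73×10⁻³ Pa/m
Geostrophic balance (pressure-gradient force = Coriolis force):
V_g = (1/(fρ)) |∂P/∂n| = 4.73×10⁻³ / (5.23×10⁻⁵ × 0.950) = 95.4 m/s
Converting: 95.4 m/s × 3.6 = 340 km/h

340 km/h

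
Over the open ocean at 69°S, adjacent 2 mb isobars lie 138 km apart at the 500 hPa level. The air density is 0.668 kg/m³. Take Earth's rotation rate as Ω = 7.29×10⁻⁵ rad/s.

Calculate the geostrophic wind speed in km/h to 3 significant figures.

57.4 km/h

Coriolis parameter at 69°S:
f = 2Ω sin φ = 2 × 7.29×10⁻⁵ × sin 69° = 1.36×10⁻⁴ s⁻¹
Pressure gradient: |∂P/∂n| = 200 Pa / 138000 m = 1.45×10⁻³ Pa/m
Geostrophic balance (pressure-gradient force = Coriolis force):
V_g = (1/(fρ)) |∂P/∂n| = 1.45×10⁻³ / (1.36×10⁻⁴ × 0.668) = 15.9 m/s
Converting: 15.9 m/s × 3.6 = 57.4 km/h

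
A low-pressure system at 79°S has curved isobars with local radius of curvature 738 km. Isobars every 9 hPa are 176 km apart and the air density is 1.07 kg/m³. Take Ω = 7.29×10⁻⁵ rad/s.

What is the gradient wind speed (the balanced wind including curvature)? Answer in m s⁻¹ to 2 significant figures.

27 m s⁻¹

Coriolis parameter at 79°S:
f = 2Ω sin φ = 2 × 7.29×10⁻⁵ × sin 79° = 1.43×10⁻⁴ s⁻¹
Pressure gradient: |∂P/∂n| = 900 Pa / 176000 m = 5.11×10⁻³ Pa/m
Geostrophic speed: V_g = |∂P/∂n|/(fρ) = 5.11×10⁻³/(1.43×10⁻⁴ × 1.07) = 33.4 m/s
Around a low, centrifugal force acts outward with Coriolis, so pressure-gradient force balances both:
(1/ρ)|∂P/∂n| = fV + V²/R  →  V² + fR·V − fR·V_g = 0
With fR = 1.43×10⁻⁴ × 738×10³ m = 106 m/s:
V = [−fR + √((fR)² + 4 fR V_g)]/2 = [−106 + √(106² + 4×106×33.4)]/2 = 26.7 m/s
Subgeostrophic (V < V_g = 33.4 m/s), as expected around a low.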